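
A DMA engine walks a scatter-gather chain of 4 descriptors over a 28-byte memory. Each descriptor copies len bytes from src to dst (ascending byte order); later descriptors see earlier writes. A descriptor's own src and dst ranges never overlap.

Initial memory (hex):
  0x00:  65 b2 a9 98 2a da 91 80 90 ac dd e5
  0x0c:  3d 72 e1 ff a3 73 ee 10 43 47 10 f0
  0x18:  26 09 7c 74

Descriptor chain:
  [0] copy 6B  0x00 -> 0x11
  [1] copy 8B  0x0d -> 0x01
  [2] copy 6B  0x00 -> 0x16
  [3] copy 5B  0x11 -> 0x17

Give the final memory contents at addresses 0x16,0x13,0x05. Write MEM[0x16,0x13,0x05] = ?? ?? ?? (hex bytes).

#0 dst[0x11+6] := {0x65,0xb2,0xa9,0x98,0x2a,0xda}
#1 dst[0x01+8] := {0x72,0xe1,0xff,0xa3,0x65,0xb2,0xa9,0x98}
#2 dst[0x16+6] := {0x65,0x72,0xe1,0xff,0xa3,0x65}
#3 dst[0x17+5] := {0x65,0xb2,0xa9,0x98,0x2a}
query mem[0x16]=0x65, mem[0x13]=0xa9, mem[0x05]=0x65

MEM[0x16,0x13,0x05] = 65 a9 65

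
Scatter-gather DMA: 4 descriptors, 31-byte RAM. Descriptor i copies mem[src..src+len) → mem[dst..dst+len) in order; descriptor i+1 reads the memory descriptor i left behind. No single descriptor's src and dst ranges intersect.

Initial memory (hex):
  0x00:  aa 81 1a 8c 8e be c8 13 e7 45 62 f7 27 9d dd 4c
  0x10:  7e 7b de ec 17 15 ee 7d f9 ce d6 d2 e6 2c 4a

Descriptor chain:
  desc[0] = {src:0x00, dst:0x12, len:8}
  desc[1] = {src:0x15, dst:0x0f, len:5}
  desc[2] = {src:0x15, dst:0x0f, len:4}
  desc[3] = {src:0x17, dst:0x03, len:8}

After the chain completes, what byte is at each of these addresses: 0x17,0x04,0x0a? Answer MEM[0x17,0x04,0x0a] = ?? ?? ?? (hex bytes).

[0] 0x00->0x12 len=8 : aa 81 1a 8c 8e be c8 13
[1] 0x15->0x0f len=5 : 8c 8e be c8 13
[2] 0x15->0x0f len=4 : 8c 8e be c8
[3] 0x17->0x03 len=8 : be c8 13 d6 d2 e6 2c 4a
query mem[0x17]=0xbe, mem[0x04]=0xc8, mem[0x0a]=0x4a

MEM[0x17,0x04,0x0a] = be c8 4a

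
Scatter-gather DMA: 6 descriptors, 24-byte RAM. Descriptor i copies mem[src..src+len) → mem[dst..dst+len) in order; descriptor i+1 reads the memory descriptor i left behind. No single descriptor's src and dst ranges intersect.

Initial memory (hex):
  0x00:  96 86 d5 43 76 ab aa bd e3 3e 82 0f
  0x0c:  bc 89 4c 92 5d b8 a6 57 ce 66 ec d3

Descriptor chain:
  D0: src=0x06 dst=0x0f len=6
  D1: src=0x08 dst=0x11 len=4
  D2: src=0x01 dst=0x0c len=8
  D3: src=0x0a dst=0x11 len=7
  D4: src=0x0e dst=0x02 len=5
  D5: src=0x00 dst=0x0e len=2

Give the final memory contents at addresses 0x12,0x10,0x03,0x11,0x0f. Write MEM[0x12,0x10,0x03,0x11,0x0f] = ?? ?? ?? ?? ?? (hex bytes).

MEM[0x12,0x10,0x03,0x11,0x0f] = 0f ab 76 82 86

[0] 0x06->0x0f len=6 : aa bd e3 3e 82 0f
[1] 0x08->0x11 len=4 : e3 3e 82 0f
[2] 0x01->0x0c len=8 : 86 d5 43 76 ab aa bd e3
[3] 0x0a->0x11 len=7 : 82 0f 86 d5 43 76 ab
[4] 0x0e->0x02 len=5 : 43 76 ab 82 0f
[5] 0x00->0x0e len=2 : 96 86
query mem[0x12]=0x0f, mem[0x10]=0xab, mem[0x03]=0x76, mem[0x11]=0x82, mem[0x0f]=0x86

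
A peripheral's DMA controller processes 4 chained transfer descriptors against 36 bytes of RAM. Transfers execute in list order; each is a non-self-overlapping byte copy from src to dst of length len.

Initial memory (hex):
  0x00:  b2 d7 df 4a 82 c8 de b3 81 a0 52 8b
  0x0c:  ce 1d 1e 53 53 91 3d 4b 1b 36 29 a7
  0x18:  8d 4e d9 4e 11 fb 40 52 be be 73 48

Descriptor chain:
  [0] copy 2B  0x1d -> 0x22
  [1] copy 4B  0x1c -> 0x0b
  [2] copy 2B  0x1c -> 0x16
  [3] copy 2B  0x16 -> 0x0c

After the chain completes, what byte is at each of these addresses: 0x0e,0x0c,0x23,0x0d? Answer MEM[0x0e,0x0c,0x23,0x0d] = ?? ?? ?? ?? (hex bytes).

MEM[0x0e,0x0c,0x23,0x0d] = 52 11 40 fb

#0 dst[0x22+2] := {0xfb,0x40}
#1 dst[0x0b+4] := {0x11,0xfb,0x40,0x52}
#2 dst[0x16+2] := {0x11,0xfb}
#3 dst[0x0c+2] := {0x11,0xfb}
query mem[0x0e]=0x52, mem[0x0c]=0x11, mem[0x23]=0x40, mem[0x0d]=0xfb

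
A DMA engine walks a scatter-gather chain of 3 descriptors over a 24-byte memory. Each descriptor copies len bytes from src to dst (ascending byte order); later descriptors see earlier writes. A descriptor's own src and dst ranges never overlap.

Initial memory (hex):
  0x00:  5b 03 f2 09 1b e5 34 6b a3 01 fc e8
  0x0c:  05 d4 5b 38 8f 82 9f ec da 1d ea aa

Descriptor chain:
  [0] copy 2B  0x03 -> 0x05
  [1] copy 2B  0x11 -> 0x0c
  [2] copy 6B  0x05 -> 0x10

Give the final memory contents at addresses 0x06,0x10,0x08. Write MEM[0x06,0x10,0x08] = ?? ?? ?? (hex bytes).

MEM[0x06,0x10,0x08] = 1b 09 a3

  after D0: wrote 2B at 0x05 = 091b
  after D1: wrote 2B at 0x0c = 829f
  after D2: wrote 6B at 0x10 = 091b6ba301fc
query mem[0x06]=0x1b, mem[0x10]=0x09, mem[0x08]=0xa3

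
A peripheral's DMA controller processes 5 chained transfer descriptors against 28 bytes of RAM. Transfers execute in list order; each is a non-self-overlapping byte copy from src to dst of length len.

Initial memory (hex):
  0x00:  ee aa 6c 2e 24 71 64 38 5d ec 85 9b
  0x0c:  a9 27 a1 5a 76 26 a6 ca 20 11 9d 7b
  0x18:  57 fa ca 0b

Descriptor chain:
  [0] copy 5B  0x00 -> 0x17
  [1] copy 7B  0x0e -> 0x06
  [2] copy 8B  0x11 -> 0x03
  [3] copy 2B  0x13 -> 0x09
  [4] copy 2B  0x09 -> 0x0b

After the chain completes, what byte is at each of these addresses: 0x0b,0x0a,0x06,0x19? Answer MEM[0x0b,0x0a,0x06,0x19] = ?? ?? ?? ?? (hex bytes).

[0] 0x00->0x17 len=5 : ee aa 6c 2e 24
[1] 0x0e->0x06 len=7 : a1 5a 76 26 a6 ca 20
[2] 0x11->0x03 len=8 : 26 a6 ca 20 11 9d ee aa
[3] 0x13->0x09 len=2 : ca 20
[4] 0x09->0x0b len=2 : ca 20
query mem[0x0b]=0xca, mem[0x0a]=0x20, mem[0x06]=0x20, mem[0x19]=0x6c

MEM[0x0b,0x0a,0x06,0x19] = ca 20 20 6c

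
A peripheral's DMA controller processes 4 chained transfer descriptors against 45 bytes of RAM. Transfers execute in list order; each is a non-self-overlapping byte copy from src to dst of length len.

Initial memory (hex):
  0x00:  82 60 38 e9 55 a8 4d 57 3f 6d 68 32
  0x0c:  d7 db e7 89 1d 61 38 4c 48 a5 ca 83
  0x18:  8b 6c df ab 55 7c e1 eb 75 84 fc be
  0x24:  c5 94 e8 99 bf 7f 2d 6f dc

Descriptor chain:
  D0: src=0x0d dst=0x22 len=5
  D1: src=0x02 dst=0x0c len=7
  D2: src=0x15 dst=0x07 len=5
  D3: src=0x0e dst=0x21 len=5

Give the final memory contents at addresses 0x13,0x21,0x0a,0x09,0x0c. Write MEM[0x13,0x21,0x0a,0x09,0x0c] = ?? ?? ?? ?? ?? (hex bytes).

[0] 0x0d->0x22 len=5 : db e7 89 1d 61
[1] 0x02->0x0c len=7 : 38 e9 55 a8 4d 57 3f
[2] 0x15->0x07 len=5 : a5 ca 83 8b 6c
[3] 0x0e->0x21 len=5 : 55 a8 4d 57 3f
query mem[0x13]=0x4c, mem[0x21]=0x55, mem[0x0a]=0x8b, mem[0x09]=0x83, mem[0x0c]=0x38

MEM[0x13,0x21,0x0a,0x09,0x0c] = 4c 55 8b 83 38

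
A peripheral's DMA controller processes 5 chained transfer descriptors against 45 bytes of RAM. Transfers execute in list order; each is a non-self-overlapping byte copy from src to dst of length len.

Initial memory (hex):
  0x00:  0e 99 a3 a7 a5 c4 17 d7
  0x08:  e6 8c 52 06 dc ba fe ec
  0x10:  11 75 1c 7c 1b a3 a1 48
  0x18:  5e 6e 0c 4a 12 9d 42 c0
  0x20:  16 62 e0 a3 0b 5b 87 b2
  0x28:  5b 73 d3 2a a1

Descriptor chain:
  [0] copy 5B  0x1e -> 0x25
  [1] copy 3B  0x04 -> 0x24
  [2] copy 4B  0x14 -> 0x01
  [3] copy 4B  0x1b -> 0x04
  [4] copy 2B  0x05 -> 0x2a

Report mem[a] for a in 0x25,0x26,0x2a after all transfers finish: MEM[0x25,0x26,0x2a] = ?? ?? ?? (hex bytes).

D0: mem[0x25..0x29] <- [42 c0 16 62 e0]
D1: mem[0x24..0x26] <- [a5 c4 17]
D2: mem[0x01..0x04] <- [1b a3 a1 48]
D3: mem[0x04..0x07] <- [4a 12 9d 42]
D4: mem[0x2a..0x2b] <- [12 9d]
query mem[0x25]=0xc4, mem[0x26]=0x17, mem[0x2a]=0x12

MEM[0x25,0x26,0x2a] = c4 17 12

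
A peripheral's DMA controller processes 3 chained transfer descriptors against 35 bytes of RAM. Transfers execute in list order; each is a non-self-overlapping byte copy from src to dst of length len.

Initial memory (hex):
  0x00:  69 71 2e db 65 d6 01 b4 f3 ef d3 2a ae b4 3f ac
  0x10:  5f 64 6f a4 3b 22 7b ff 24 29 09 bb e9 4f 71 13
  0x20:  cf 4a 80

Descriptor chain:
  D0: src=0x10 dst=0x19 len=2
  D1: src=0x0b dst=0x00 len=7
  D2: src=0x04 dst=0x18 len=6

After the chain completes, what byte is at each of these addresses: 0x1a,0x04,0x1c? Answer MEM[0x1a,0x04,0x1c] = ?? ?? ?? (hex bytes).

MEM[0x1a,0x04,0x1c] = 64 ac f3

D0: mem[0x19..0x1a] <- [5f 64]
D1: mem[0x00..0x06] <- [2a ae b4 3f ac 5f 64]
D2: mem[0x18..0x1d] <- [ac 5f 64 b4 f3 ef]
query mem[0x1a]=0x64, mem[0x04]=0xac, mem[0x1c]=0xf3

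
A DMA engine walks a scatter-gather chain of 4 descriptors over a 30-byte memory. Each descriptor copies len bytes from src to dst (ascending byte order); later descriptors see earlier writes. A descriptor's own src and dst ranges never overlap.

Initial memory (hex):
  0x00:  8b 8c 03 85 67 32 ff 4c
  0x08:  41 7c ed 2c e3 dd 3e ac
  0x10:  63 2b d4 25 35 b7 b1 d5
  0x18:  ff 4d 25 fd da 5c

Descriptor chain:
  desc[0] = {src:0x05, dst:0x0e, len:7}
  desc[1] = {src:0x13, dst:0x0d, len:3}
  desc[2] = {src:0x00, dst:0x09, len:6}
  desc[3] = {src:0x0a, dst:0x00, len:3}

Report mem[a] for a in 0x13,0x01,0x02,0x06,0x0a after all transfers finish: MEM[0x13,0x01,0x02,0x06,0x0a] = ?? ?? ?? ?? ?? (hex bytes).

MEM[0x13,0x01,0x02,0x06,0x0a] = ed 03 85 ff 8c

#0 dst[0x0e+7] := {0x32,0xff,0x4c,0x41,0x7c,0xed,0x2c}
#1 dst[0x0d+3] := {0xed,0x2c,0xb7}
#2 dst[0x09+6] := {0x8b,0x8c,0x03,0x85,0x67,0x32}
#3 dst[0x00+3] := {0x8c,0x03,0x85}
query mem[0x13]=0xed, mem[0x01]=0x03, mem[0x02]=0x85, mem[0x06]=0xff, mem[0x0a]=0x8c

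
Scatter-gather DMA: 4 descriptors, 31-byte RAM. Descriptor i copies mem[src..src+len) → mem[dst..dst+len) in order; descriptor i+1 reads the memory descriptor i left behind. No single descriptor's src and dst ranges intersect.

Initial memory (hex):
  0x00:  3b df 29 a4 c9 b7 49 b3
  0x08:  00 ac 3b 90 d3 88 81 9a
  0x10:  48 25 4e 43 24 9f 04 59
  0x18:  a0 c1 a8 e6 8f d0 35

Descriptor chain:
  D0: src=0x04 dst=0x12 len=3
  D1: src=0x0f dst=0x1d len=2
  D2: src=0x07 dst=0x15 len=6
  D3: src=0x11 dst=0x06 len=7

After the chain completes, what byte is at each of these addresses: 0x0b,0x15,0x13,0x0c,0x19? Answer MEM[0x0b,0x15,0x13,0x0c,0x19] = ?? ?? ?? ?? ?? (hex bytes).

  after D0: wrote 3B at 0x12 = c9b749
  after D1: wrote 2B at 0x1d = 9a48
  after D2: wrote 6B at 0x15 = b300ac3b90d3
  after D3: wrote 7B at 0x06 = 25c9b749b300ac
query mem[0x0b]=0x00, mem[0x15]=0xb3, mem[0x13]=0xb7, mem[0x0c]=0xac, mem[0x19]=0x90

MEM[0x0b,0x15,0x13,0x0c,0x19] = 00 b3 b7 ac 90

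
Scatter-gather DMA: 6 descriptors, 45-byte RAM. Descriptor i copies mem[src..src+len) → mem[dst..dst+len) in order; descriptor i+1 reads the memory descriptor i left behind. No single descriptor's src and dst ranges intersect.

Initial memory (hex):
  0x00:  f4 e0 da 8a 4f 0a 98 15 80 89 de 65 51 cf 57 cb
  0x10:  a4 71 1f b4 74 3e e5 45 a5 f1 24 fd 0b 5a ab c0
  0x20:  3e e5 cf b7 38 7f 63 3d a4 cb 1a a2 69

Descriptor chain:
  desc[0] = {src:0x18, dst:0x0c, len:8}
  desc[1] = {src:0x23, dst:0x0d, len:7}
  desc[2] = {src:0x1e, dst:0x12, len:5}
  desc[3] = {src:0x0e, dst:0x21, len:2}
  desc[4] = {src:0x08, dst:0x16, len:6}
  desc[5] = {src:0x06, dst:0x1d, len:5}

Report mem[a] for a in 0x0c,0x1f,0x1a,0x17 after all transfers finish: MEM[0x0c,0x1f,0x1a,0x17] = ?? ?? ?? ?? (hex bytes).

MEM[0x0c,0x1f,0x1a,0x17] = a5 80 a5 89

D0: mem[0x0c..0x13] <- [a5 f1 24 fd 0b 5a ab c0]
D1: mem[0x0d..0x13] <- [b7 38 7f 63 3d a4 cb]
D2: mem[0x12..0x16] <- [ab c0 3e e5 cf]
D3: mem[0x21..0x22] <- [38 7f]
D4: mem[0x16..0x1b] <- [80 89 de 65 a5 b7]
D5: mem[0x1d..0x21] <- [98 15 80 89 de]
query mem[0x0c]=0xa5, mem[0x1f]=0x80, mem[0x1a]=0xa5, mem[0x17]=0x89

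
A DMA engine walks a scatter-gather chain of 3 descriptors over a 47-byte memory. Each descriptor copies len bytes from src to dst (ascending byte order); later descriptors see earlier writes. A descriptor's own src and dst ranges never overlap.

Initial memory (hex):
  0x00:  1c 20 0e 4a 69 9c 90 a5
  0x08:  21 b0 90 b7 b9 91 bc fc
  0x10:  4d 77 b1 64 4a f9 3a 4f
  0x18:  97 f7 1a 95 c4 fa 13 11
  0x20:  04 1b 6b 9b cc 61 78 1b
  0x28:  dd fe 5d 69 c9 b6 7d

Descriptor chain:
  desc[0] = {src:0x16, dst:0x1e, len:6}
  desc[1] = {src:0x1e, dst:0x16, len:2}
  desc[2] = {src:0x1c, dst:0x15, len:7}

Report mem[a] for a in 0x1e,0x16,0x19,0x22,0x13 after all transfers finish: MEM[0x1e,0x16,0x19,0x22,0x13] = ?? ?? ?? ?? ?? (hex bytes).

MEM[0x1e,0x16,0x19,0x22,0x13] = 3a fa 97 1a 64

#0 dst[0x1e+6] := {0x3a,0x4f,0x97,0xf7,0x1a,0x95}
#1 dst[0x16+2] := {0x3a,0x4f}
#2 dst[0x15+7] := {0xc4,0xfa,0x3a,0x4f,0x97,0xf7,0x1a}
query mem[0x1e]=0x3a, mem[0x16]=0xfa, mem[0x19]=0x97, mem[0x22]=0x1a, mem[0x13]=0x64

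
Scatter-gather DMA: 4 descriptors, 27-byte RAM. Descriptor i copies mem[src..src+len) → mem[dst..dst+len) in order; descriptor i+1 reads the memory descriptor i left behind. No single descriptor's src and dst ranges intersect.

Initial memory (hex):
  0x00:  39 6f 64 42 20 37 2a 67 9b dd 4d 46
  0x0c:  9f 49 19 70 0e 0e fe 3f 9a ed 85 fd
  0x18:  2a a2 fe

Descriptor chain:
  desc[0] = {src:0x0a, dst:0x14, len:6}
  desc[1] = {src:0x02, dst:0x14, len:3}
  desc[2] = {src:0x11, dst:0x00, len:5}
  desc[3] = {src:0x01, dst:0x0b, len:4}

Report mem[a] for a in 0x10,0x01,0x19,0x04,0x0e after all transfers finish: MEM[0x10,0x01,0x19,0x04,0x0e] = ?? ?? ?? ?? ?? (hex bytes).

#0 dst[0x14+6] := {0x4d,0x46,0x9f,0x49,0x19,0x70}
#1 dst[0x14+3] := {0x64,0x42,0x20}
#2 dst[0x00+5] := {0x0e,0xfe,0x3f,0x64,0x42}
#3 dst[0x0b+4] := {0xfe,0x3f,0x64,0x42}
query mem[0x10]=0x0e, mem[0x01]=0xfe, mem[0x19]=0x70, mem[0x04]=0x42, mem[0x0e]=0x42

MEM[0x10,0x01,0x19,0x04,0x0e] = 0e fe 70 42 42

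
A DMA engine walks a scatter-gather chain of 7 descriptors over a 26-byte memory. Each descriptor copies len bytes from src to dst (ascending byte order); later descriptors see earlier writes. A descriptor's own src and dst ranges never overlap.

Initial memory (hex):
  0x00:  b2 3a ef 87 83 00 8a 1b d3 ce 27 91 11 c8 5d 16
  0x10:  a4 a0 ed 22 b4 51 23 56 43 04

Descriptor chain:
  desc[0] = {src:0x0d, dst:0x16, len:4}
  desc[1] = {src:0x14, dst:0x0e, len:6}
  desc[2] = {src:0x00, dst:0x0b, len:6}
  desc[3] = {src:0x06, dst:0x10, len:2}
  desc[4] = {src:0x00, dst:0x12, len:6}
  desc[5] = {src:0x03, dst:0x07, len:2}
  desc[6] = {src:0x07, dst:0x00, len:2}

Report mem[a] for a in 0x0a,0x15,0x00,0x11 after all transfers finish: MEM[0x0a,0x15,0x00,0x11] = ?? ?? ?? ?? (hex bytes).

D0: mem[0x16..0x19] <- [c8 5d 16 a4]
D1: mem[0x0e..0x13] <- [b4 51 c8 5d 16 a4]
D2: mem[0x0b..0x10] <- [b2 3a ef 87 83 00]
D3: mem[0x10..0x11] <- [8a 1b]
D4: mem[0x12..0x17] <- [b2 3a ef 87 83 00]
D5: mem[0x07..0x08] <- [87 83]
D6: mem[0x00..0x01] <- [87 83]
query mem[0x0a]=0x27, mem[0x15]=0x87, mem[0x00]=0x87, mem[0x11]=0x1b

MEM[0x0a,0x15,0x00,0x11] = 27 87 87 1b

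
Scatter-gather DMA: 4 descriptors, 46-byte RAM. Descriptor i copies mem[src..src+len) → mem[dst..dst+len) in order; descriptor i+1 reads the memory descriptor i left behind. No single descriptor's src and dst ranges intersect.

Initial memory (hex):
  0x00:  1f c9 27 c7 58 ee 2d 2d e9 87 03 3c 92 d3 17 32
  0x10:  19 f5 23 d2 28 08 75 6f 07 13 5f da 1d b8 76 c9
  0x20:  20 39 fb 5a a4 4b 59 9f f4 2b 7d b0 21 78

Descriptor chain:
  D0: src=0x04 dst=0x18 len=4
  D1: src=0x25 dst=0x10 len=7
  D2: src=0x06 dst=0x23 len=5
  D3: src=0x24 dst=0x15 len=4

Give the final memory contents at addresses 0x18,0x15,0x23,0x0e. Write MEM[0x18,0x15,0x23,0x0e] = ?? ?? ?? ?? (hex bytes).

[0] 0x04->0x18 len=4 : 58 ee 2d 2d
[1] 0x25->0x10 len=7 : 4b 59 9f f4 2b 7d b0
[2] 0x06->0x23 len=5 : 2d 2d e9 87 03
[3] 0x24->0x15 len=4 : 2d e9 87 03
query mem[0x18]=0x03, mem[0x15]=0x2d, mem[0x23]=0x2d, mem[0x0e]=0x17

MEM[0x18,0x15,0x23,0x0e] = 03 2d 2d 17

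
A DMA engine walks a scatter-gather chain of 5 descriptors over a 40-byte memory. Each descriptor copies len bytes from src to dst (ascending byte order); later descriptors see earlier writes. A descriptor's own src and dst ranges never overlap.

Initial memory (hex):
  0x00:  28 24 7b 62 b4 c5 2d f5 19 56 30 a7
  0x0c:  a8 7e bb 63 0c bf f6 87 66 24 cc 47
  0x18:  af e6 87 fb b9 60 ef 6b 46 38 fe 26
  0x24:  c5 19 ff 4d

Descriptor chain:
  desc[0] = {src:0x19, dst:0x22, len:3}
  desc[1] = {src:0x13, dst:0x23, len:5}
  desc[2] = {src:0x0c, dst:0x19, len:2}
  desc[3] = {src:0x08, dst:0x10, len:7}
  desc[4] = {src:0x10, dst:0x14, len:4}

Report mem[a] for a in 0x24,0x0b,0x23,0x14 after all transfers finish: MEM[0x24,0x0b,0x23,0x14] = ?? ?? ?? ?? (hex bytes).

  after D0: wrote 3B at 0x22 = e687fb
  after D1: wrote 5B at 0x23 = 876624cc47
  after D2: wrote 2B at 0x19 = a87e
  after D3: wrote 7B at 0x10 = 195630a7a87ebb
  after D4: wrote 4B at 0x14 = 195630a7
query mem[0x24]=0x66, mem[0x0b]=0xa7, mem[0x23]=0x87, mem[0x14]=0x19

MEM[0x24,0x0b,0x23,0x14] = 66 a7 87 19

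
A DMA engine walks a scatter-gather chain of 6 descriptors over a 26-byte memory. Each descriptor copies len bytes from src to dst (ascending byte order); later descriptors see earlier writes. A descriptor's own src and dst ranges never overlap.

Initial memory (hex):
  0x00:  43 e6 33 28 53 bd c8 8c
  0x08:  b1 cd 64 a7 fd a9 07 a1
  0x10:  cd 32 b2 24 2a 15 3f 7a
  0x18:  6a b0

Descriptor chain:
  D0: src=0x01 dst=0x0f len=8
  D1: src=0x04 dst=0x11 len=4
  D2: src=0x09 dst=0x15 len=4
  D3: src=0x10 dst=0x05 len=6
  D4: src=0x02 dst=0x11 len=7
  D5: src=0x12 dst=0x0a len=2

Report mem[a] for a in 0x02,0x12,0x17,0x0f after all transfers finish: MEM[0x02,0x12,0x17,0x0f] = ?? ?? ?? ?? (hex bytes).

[0] 0x01->0x0f len=8 : e6 33 28 53 bd c8 8c b1
[1] 0x04->0x11 len=4 : 53 bd c8 8c
[2] 0x09->0x15 len=4 : cd 64 a7 fd
[3] 0x10->0x05 len=6 : 33 53 bd c8 8c cd
[4] 0x02->0x11 len=7 : 33 28 53 33 53 bd c8
[5] 0x12->0x0a len=2 : 28 53
query mem[0x02]=0x33, mem[0x12]=0x28, mem[0x17]=0xc8, mem[0x0f]=0xe6

MEM[0x02,0x12,0x17,0x0f] = 33 28 c8 e6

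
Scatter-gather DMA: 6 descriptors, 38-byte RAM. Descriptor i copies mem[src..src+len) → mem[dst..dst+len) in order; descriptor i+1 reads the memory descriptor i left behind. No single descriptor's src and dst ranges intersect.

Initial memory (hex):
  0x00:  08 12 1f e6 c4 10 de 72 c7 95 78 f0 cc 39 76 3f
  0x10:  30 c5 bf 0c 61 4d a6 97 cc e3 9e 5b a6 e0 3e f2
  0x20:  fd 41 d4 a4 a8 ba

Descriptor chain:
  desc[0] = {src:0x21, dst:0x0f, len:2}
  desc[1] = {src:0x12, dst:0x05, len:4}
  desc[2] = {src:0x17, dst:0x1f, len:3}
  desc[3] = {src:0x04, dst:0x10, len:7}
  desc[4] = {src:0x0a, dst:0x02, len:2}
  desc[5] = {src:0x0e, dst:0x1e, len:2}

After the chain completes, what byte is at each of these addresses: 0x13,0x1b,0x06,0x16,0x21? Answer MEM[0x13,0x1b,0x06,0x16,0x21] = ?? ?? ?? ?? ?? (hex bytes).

MEM[0x13,0x1b,0x06,0x16,0x21] = 61 5b 0c 78 e3

D0: mem[0x0f..0x10] <- [41 d4]
D1: mem[0x05..0x08] <- [bf 0c 61 4d]
D2: mem[0x1f..0x21] <- [97 cc e3]
D3: mem[0x10..0x16] <- [c4 bf 0c 61 4d 95 78]
D4: mem[0x02..0x03] <- [78 f0]
D5: mem[0x1e..0x1f] <- [76 41]
query mem[0x13]=0x61, mem[0x1b]=0x5b, mem[0x06]=0x0c, mem[0x16]=0x78, mem[0x21]=0xe3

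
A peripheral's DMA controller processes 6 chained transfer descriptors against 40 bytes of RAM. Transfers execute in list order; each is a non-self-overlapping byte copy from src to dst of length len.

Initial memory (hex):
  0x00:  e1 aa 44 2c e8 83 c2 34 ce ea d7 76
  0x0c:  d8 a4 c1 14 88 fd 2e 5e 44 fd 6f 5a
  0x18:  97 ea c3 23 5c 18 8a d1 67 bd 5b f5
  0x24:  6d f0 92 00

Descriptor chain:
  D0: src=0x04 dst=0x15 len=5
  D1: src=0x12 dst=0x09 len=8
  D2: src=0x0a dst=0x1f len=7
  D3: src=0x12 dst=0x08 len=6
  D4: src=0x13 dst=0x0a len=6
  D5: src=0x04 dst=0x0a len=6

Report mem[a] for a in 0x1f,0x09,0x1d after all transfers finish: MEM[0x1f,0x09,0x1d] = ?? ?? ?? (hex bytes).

  after D0: wrote 5B at 0x15 = e883c234ce
  after D1: wrote 8B at 0x09 = 2e5e44e883c234ce
  after D2: wrote 7B at 0x1f = 5e44e883c234ce
  after D3: wrote 6B at 0x08 = 2e5e44e883c2
  after D4: wrote 6B at 0x0a = 5e44e883c234
  after D5: wrote 6B at 0x0a = e883c2342e5e
query mem[0x1f]=0x5e, mem[0x09]=0x5e, mem[0x1d]=0x18

MEM[0x1f,0x09,0x1d] = 5e 5e 18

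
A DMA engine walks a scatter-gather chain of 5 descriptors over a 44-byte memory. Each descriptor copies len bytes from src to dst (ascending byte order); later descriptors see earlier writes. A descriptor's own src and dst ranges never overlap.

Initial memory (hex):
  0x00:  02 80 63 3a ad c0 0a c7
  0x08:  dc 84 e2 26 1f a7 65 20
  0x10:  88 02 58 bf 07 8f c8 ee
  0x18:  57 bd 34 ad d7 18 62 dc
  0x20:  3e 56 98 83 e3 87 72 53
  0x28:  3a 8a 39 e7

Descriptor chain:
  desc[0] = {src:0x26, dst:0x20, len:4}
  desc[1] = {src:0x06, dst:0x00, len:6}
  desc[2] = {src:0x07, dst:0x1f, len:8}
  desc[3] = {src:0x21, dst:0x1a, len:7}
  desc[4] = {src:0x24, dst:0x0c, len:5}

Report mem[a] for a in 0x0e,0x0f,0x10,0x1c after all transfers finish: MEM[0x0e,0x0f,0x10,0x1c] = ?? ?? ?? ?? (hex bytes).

D0: mem[0x20..0x23] <- [72 53 3a 8a]
D1: mem[0x00..0x05] <- [0a c7 dc 84 e2 26]
D2: mem[0x1f..0x26] <- [c7 dc 84 e2 26 1f a7 65]
D3: mem[0x1a..0x20] <- [84 e2 26 1f a7 65 53]
D4: mem[0x0c..0x10] <- [1f a7 65 53 3a]
query mem[0x0e]=0x65, mem[0x0f]=0x53, mem[0x10]=0x3a, mem[0x1c]=0x26

MEM[0x0e,0x0f,0x10,0x1c] = 65 53 3a 26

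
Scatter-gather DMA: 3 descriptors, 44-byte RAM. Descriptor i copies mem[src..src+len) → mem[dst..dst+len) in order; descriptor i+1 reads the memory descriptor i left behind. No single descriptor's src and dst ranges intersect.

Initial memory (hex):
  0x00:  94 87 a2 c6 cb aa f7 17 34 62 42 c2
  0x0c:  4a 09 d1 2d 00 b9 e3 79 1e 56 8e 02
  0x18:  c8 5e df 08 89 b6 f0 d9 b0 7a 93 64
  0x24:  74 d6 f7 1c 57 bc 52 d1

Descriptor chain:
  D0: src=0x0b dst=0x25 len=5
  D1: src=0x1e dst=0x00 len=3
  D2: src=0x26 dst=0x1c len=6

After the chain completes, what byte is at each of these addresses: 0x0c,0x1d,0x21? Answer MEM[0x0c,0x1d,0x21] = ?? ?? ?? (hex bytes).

D0: mem[0x25..0x29] <- [c2 4a 09 d1 2d]
D1: mem[0x00..0x02] <- [f0 d9 b0]
D2: mem[0x1c..0x21] <- [4a 09 d1 2d 52 d1]
query mem[0x0c]=0x4a, mem[0x1d]=0x09, mem[0x21]=0xd1

MEM[0x0c,0x1d,0x21] = 4a 09 d1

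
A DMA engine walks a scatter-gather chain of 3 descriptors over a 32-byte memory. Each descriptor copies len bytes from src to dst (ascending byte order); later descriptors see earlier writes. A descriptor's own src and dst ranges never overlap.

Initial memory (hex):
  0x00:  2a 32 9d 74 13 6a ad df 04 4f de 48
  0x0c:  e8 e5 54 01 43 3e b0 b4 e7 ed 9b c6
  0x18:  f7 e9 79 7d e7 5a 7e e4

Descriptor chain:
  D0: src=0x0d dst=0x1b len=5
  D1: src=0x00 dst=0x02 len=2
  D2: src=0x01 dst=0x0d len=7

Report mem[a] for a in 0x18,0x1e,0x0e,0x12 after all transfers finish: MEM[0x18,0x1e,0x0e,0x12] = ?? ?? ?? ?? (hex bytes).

MEM[0x18,0x1e,0x0e,0x12] = f7 43 2a ad

#0 dst[0x1b+5] := {0xe5,0x54,0x01,0x43,0x3e}
#1 dst[0x02+2] := {0x2a,0x32}
#2 dst[0x0d+7] := {0x32,0x2a,0x32,0x13,0x6a,0xad,0xdf}
query mem[0x18]=0xf7, mem[0x1e]=0x43, mem[0x0e]=0x2a, mem[0x12]=0xad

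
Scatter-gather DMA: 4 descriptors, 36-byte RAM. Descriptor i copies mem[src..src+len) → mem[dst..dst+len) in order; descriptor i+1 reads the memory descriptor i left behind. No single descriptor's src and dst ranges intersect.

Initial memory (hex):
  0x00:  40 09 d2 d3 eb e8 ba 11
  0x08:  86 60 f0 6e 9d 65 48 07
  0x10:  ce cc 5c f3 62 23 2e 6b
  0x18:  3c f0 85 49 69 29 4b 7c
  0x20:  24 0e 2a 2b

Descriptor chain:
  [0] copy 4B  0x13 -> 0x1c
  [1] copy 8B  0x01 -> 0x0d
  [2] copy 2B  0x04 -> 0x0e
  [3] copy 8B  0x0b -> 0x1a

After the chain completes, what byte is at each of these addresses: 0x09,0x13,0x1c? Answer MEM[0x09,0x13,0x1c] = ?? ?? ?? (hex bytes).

MEM[0x09,0x13,0x1c] = 60 11 09

[0] 0x13->0x1c len=4 : f3 62 23 2e
[1] 0x01->0x0d len=8 : 09 d2 d3 eb e8 ba 11 86
[2] 0x04->0x0e len=2 : eb e8
[3] 0x0b->0x1a len=8 : 6e 9d 09 eb e8 eb e8 ba
query mem[0x09]=0x60, mem[0x13]=0x11, mem[0x1c]=0x09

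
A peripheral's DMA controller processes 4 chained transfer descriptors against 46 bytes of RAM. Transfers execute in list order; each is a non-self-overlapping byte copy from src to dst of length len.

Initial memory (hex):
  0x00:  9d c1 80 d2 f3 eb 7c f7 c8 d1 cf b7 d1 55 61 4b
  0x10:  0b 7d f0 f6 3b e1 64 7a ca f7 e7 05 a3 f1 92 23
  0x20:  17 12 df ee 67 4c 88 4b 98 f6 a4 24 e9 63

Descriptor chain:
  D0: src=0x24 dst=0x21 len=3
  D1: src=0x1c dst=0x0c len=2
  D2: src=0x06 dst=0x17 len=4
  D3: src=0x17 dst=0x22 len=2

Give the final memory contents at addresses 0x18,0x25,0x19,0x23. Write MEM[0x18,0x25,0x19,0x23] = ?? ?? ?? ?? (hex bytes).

MEM[0x18,0x25,0x19,0x23] = f7 4c c8 f7

[0] 0x24->0x21 len=3 : 67 4c 88
[1] 0x1c->0x0c len=2 : a3 f1
[2] 0x06->0x17 len=4 : 7c f7 c8 d1
[3] 0x17->0x22 len=2 : 7c f7
query mem[0x18]=0xf7, mem[0x25]=0x4c, mem[0x19]=0xc8, mem[0x23]=0xf7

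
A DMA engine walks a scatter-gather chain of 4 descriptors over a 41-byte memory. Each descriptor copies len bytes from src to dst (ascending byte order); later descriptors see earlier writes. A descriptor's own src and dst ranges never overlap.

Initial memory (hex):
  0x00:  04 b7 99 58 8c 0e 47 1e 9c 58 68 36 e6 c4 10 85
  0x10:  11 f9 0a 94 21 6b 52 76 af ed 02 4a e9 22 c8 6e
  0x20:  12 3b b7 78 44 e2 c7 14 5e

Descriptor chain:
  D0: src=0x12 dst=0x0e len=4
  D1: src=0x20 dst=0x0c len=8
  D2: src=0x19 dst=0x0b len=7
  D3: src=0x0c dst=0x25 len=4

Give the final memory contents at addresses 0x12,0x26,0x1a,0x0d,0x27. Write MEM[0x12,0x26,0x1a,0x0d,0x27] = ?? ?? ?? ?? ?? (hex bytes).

  after D0: wrote 4B at 0x0e = 0a94216b
  after D1: wrote 8B at 0x0c = 123bb77844e2c714
  after D2: wrote 7B at 0x0b = ed024ae922c86e
  after D3: wrote 4B at 0x25 = 024ae922
query mem[0x12]=0xc7, mem[0x26]=0x4a, mem[0x1a]=0x02, mem[0x0d]=0x4a, mem[0x27]=0xe9

MEM[0x12,0x26,0x1a,0x0d,0x27] = c7 4a 02 4a e9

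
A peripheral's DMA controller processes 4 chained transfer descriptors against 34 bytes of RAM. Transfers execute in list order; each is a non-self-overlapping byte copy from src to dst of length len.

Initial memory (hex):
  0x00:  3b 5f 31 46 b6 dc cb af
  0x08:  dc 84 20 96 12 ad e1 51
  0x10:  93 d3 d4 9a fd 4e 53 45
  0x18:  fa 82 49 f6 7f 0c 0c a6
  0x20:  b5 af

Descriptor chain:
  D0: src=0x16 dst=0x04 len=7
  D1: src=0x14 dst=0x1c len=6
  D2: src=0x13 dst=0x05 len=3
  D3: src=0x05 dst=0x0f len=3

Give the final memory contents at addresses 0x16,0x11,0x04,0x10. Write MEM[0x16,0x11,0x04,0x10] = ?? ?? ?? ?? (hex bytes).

MEM[0x16,0x11,0x04,0x10] = 53 4e 53 fd

[0] 0x16->0x04 len=7 : 53 45 fa 82 49 f6 7f
[1] 0x14->0x1c len=6 : fd 4e 53 45 fa 82
[2] 0x13->0x05 len=3 : 9a fd 4e
[3] 0x05->0x0f len=3 : 9a fd 4e
query mem[0x16]=0x53, mem[0x11]=0x4e, mem[0x04]=0x53, mem[0x10]=0xfd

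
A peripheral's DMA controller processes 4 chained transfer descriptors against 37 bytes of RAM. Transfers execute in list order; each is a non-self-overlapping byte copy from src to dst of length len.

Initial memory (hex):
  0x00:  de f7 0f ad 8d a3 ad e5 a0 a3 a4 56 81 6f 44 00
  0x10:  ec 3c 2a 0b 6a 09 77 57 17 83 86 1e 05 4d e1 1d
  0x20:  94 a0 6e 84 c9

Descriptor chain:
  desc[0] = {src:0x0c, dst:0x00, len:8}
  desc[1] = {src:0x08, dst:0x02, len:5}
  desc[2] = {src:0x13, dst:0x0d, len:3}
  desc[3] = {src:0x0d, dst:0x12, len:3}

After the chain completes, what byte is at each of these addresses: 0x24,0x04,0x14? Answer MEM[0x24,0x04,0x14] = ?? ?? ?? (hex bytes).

#0 dst[0x00+8] := {0x81,0x6f,0x44,0x00,0xec,0x3c,0x2a,0x0b}
#1 dst[0x02+5] := {0xa0,0xa3,0xa4,0x56,0x81}
#2 dst[0x0d+3] := {0x0b,0x6a,0x09}
#3 dst[0x12+3] := {0x0b,0x6a,0x09}
query mem[0x24]=0xc9, mem[0x04]=0xa4, mem[0x14]=0x09

MEM[0x24,0x04,0x14] = c9 a4 09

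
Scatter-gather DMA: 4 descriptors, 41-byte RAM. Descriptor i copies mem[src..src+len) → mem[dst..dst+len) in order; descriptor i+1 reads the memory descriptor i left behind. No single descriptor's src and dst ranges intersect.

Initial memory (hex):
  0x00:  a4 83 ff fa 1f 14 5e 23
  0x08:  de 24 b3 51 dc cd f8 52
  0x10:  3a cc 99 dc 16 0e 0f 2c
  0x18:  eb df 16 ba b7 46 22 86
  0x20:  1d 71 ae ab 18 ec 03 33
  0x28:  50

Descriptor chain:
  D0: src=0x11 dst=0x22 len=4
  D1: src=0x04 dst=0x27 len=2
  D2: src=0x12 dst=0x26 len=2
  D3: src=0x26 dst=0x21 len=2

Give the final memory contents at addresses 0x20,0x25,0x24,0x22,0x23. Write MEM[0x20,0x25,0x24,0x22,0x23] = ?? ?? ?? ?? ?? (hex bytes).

MEM[0x20,0x25,0x24,0x22,0x23] = 1d 16 dc dc 99

  after D0: wrote 4B at 0x22 = cc99dc16
  after D1: wrote 2B at 0x27 = 1f14
  after D2: wrote 2B at 0x26 = 99dc
  after D3: wrote 2B at 0x21 = 99dc
query mem[0x20]=0x1d, mem[0x25]=0x16, mem[0x24]=0xdc, mem[0x22]=0xdc, mem[0x23]=0x99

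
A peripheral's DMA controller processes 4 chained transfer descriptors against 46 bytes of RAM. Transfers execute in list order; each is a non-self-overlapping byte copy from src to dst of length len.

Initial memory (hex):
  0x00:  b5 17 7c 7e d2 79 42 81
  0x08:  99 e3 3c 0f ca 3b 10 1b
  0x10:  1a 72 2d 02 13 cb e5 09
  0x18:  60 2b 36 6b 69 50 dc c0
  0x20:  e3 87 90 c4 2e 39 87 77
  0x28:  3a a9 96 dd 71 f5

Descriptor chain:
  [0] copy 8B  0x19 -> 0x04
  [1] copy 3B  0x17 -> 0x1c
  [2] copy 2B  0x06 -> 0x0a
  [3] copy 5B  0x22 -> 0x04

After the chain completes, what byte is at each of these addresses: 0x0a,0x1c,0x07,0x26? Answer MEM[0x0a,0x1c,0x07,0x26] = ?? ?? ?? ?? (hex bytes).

[0] 0x19->0x04 len=8 : 2b 36 6b 69 50 dc c0 e3
[1] 0x17->0x1c len=3 : 09 60 2b
[2] 0x06->0x0a len=2 : 6b 69
[3] 0x22->0x04 len=5 : 90 c4 2e 39 87
query mem[0x0a]=0x6b, mem[0x1c]=0x09, mem[0x07]=0x39, mem[0x26]=0x87

MEM[0x0a,0x1c,0x07,0x26] = 6b 09 39 87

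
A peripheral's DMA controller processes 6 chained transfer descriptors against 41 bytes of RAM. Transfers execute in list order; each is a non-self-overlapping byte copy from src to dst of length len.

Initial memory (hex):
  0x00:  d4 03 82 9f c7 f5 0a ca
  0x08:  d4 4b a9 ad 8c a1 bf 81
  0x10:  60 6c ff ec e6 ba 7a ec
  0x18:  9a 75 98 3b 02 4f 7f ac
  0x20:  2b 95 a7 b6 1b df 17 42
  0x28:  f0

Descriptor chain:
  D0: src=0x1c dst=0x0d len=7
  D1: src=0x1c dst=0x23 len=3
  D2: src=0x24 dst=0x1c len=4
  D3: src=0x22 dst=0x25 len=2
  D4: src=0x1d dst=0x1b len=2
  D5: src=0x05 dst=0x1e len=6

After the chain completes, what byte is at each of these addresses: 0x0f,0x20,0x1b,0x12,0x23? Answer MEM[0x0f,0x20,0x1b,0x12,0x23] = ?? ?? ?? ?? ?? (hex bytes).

MEM[0x0f,0x20,0x1b,0x12,0x23] = 7f ca 7f 95 a9

D0: mem[0x0d..0x13] <- [02 4f 7f ac 2b 95 a7]
D1: mem[0x23..0x25] <- [02 4f 7f]
D2: mem[0x1c..0x1f] <- [4f 7f 17 42]
D3: mem[0x25..0x26] <- [a7 02]
D4: mem[0x1b..0x1c] <- [7f 17]
D5: mem[0x1e..0x23] <- [f5 0a ca d4 4b a9]
query mem[0x0f]=0x7f, mem[0x20]=0xca, mem[0x1b]=0x7f, mem[0x12]=0x95, mem[0x23]=0xa9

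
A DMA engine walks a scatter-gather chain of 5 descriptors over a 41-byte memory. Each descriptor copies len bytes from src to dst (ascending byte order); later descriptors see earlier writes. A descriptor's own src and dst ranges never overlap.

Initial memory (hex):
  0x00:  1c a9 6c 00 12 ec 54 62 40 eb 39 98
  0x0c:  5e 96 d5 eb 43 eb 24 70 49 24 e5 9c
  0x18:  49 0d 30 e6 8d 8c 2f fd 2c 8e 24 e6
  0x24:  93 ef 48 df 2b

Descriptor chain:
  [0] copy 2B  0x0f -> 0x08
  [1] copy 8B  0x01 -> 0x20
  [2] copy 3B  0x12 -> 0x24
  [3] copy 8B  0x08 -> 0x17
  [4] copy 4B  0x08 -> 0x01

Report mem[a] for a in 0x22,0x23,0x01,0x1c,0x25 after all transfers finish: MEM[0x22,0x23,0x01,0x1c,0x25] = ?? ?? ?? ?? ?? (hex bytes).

MEM[0x22,0x23,0x01,0x1c,0x25] = 00 12 eb 96 70

#0 dst[0x08+2] := {0xeb,0x43}
#1 dst[0x20+8] := {0xa9,0x6c,0x00,0x12,0xec,0x54,0x62,0xeb}
#2 dst[0x24+3] := {0x24,0x70,0x49}
#3 dst[0x17+8] := {0xeb,0x43,0x39,0x98,0x5e,0x96,0xd5,0xeb}
#4 dst[0x01+4] := {0xeb,0x43,0x39,0x98}
query mem[0x22]=0x00, mem[0x23]=0x12, mem[0x01]=0xeb, mem[0x1c]=0x96, mem[0x25]=0x70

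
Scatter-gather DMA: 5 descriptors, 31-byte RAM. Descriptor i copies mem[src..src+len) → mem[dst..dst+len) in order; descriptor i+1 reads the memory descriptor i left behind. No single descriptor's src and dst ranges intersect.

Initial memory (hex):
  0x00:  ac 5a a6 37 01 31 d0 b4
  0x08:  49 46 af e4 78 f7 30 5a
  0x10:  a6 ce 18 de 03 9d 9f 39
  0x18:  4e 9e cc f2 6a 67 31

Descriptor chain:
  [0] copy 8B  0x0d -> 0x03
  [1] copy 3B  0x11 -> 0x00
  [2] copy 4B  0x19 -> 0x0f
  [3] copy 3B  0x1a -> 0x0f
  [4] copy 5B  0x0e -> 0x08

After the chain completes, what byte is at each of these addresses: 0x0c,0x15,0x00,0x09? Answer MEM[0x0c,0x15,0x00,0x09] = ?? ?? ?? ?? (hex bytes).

#0 dst[0x03+8] := {0xf7,0x30,0x5a,0xa6,0xce,0x18,0xde,0x03}
#1 dst[0x00+3] := {0xce,0x18,0xde}
#2 dst[0x0f+4] := {0x9e,0xcc,0xf2,0x6a}
#3 dst[0x0f+3] := {0xcc,0xf2,0x6a}
#4 dst[0x08+5] := {0x30,0xcc,0xf2,0x6a,0x6a}
query mem[0x0c]=0x6a, mem[0x15]=0x9d, mem[0x00]=0xce, mem[0x09]=0xcc

MEM[0x0c,0x15,0x00,0x09] = 6a 9d ce cc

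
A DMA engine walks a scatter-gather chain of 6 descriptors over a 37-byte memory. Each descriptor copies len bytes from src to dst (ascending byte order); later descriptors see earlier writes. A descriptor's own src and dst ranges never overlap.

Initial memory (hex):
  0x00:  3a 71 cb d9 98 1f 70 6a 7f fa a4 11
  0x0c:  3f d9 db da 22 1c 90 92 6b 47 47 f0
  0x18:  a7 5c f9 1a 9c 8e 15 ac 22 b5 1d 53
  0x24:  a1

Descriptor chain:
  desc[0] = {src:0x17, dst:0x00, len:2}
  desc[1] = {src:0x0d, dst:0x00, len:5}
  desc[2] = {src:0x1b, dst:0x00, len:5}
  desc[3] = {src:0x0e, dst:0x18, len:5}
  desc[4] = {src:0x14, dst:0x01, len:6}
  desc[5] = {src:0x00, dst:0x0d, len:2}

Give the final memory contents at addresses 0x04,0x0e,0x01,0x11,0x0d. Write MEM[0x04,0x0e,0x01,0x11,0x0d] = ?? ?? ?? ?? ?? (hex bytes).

  after D0: wrote 2B at 0x00 = f0a7
  after D1: wrote 5B at 0x00 = d9dbda221c
  after D2: wrote 5B at 0x00 = 1a9c8e15ac
  after D3: wrote 5B at 0x18 = dbda221c90
  after D4: wrote 6B at 0x01 = 6b4747f0dbda
  after D5: wrote 2B at 0x0d = 1a6b
query mem[0x04]=0xf0, mem[0x0e]=0x6b, mem[0x01]=0x6b, mem[0x11]=0x1c, mem[0x0d]=0x1a

MEM[0x04,0x0e,0x01,0x11,0x0d] = f0 6b 6b 1c 1a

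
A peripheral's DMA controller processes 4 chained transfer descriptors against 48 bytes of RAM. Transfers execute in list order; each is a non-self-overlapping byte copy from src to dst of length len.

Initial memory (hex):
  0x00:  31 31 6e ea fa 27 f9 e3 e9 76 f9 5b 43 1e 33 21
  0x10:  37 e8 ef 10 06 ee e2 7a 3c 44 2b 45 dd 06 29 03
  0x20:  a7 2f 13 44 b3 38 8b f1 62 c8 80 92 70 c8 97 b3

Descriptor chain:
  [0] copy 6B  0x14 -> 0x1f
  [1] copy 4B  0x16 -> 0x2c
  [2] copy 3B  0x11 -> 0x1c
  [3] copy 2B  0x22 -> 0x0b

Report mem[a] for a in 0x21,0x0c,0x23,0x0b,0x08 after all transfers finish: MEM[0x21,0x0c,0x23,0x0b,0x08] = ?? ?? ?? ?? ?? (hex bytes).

D0: mem[0x1f..0x24] <- [06 ee e2 7a 3c 44]
D1: mem[0x2c..0x2f] <- [e2 7a 3c 44]
D2: mem[0x1c..0x1e] <- [e8 ef 10]
D3: mem[0x0b..0x0c] <- [7a 3c]
query mem[0x21]=0xe2, mem[0x0c]=0x3c, mem[0x23]=0x3c, mem[0x0b]=0x7a, mem[0x08]=0xe9

MEM[0x21,0x0c,0x23,0x0b,0x08] = e2 3c 3c 7a e9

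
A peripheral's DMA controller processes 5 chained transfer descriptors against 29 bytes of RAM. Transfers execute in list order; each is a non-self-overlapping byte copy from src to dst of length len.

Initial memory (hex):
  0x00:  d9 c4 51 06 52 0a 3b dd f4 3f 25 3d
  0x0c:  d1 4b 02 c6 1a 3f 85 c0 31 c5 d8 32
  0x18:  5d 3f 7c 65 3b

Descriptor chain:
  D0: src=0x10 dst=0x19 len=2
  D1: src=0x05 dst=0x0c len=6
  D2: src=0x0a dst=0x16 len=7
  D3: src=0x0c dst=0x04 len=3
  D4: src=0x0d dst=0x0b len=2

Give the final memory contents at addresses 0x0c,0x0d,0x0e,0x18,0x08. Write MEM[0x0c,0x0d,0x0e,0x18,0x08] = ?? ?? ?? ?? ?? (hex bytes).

#0 dst[0x19+2] := {0x1a,0x3f}
#1 dst[0x0c+6] := {0x0a,0x3b,0xdd,0xf4,0x3f,0x25}
#2 dst[0x16+7] := {0x25,0x3d,0x0a,0x3b,0xdd,0xf4,0x3f}
#3 dst[0x04+3] := {0x0a,0x3b,0xdd}
#4 dst[0x0b+2] := {0x3b,0xdd}
query mem[0x0c]=0xdd, mem[0x0d]=0x3b, mem[0x0e]=0xdd, mem[0x18]=0x0a, mem[0x08]=0xf4

MEM[0x0c,0x0d,0x0e,0x18,0x08] = dd 3b dd 0a f4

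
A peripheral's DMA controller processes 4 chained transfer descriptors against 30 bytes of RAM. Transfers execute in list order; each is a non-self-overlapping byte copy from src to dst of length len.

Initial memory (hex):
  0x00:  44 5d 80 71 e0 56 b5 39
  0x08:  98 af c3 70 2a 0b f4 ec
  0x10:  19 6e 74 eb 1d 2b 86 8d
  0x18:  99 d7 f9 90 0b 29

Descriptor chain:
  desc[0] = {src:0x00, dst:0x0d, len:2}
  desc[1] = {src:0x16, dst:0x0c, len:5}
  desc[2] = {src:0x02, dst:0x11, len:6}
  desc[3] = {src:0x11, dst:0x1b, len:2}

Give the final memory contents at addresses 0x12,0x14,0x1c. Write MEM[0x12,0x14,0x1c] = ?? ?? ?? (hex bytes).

MEM[0x12,0x14,0x1c] = 71 56 71

[0] 0x00->0x0d len=2 : 44 5d
[1] 0x16->0x0c len=5 : 86 8d 99 d7 f9
[2] 0x02->0x11 len=6 : 80 71 e0 56 b5 39
[3] 0x11->0x1b len=2 : 80 71
query mem[0x12]=0x71, mem[0x14]=0x56, mem[0x1c]=0x71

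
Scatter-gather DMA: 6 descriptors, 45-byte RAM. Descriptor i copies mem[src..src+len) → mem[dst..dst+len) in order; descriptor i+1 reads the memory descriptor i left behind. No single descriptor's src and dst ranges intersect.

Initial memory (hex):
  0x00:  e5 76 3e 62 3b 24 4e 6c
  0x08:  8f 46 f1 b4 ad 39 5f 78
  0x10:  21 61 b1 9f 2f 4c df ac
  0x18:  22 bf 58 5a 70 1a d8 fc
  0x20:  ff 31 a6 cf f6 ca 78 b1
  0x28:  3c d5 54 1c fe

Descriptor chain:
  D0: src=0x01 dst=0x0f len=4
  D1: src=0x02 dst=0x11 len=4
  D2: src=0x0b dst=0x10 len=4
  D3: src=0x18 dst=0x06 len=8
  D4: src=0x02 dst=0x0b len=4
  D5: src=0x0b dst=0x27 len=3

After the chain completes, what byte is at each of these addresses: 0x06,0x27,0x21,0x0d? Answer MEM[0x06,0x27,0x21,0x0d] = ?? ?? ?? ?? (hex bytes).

MEM[0x06,0x27,0x21,0x0d] = 22 3e 31 3b

#0 dst[0x0f+4] := {0x76,0x3e,0x62,0x3b}
#1 dst[0x11+4] := {0x3e,0x62,0x3b,0x24}
#2 dst[0x10+4] := {0xb4,0xad,0x39,0x5f}
#3 dst[0x06+8] := {0x22,0xbf,0x58,0x5a,0x70,0x1a,0xd8,0xfc}
#4 dst[0x0b+4] := {0x3e,0x62,0x3b,0x24}
#5 dst[0x27+3] := {0x3e,0x62,0x3b}
query mem[0x06]=0x22, mem[0x27]=0x3e, mem[0x21]=0x31, mem[0x0d]=0x3b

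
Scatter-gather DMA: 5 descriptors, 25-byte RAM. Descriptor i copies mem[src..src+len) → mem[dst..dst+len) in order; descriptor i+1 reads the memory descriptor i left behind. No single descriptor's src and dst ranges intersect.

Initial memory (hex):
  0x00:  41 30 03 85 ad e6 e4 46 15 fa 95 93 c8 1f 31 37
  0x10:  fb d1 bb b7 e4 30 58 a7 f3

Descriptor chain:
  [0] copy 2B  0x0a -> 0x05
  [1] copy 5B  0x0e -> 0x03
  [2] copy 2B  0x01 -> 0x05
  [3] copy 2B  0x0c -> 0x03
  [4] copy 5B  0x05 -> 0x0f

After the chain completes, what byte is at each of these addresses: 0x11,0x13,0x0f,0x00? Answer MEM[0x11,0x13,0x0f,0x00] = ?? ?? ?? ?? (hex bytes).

MEM[0x11,0x13,0x0f,0x00] = bb fa 30 41

  after D0: wrote 2B at 0x05 = 9593
  after D1: wrote 5B at 0x03 = 3137fbd1bb
  after D2: wrote 2B at 0x05 = 3003
  after D3: wrote 2B at 0x03 = c81f
  after D4: wrote 5B at 0x0f = 3003bb15fa
query mem[0x11]=0xbb, mem[0x13]=0xfa, mem[0x0f]=0x30, mem[0x00]=0x41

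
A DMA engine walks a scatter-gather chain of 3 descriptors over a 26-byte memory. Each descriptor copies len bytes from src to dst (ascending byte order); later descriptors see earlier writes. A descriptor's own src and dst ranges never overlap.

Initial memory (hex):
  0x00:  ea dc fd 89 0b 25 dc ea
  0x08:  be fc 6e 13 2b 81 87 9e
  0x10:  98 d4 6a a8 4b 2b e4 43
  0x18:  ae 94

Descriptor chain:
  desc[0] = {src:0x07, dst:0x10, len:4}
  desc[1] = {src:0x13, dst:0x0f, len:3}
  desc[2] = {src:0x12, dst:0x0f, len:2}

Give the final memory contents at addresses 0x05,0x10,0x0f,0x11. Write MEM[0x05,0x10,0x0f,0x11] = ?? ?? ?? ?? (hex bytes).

D0: mem[0x10..0x13] <- [ea be fc 6e]
D1: mem[0x0f..0x11] <- [6e 4b 2b]
D2: mem[0x0f..0x10] <- [fc 6e]
query mem[0x05]=0x25, mem[0x10]=0x6e, mem[0x0f]=0xfc, mem[0x11]=0x2b

MEM[0x05,0x10,0x0f,0x11] = 25 6e fc 2b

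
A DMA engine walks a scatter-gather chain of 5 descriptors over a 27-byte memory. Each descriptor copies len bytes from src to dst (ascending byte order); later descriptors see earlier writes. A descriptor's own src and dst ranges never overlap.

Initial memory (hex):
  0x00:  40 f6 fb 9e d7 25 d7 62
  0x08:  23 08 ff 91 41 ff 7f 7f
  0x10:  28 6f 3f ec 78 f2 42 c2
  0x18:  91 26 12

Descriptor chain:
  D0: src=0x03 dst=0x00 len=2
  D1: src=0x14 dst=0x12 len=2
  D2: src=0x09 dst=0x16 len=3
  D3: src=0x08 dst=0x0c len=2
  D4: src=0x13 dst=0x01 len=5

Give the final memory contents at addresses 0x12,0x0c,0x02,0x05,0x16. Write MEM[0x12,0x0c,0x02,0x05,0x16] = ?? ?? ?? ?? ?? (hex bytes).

D0: mem[0x00..0x01] <- [9e d7]
D1: mem[0x12..0x13] <- [78 f2]
D2: mem[0x16..0x18] <- [08 ff 91]
D3: mem[0x0c..0x0d] <- [23 08]
D4: mem[0x01..0x05] <- [f2 78 f2 08 ff]
query mem[0x12]=0x78, mem[0x0c]=0x23, mem[0x02]=0x78, mem[0x05]=0xff, mem[0x16]=0x08

MEM[0x12,0x0c,0x02,0x05,0x16] = 78 23 78 ff 08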